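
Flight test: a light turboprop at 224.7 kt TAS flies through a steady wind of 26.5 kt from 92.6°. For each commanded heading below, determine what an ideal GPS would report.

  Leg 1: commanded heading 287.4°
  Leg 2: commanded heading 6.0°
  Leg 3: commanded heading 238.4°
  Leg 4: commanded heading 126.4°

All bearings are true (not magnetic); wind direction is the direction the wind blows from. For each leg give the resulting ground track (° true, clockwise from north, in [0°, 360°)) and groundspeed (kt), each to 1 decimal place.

Leg 1: track=285.9°, groundspeed=250.4 kt
Leg 2: track=359.2°, groundspeed=224.7 kt
Leg 3: track=241.9°, groundspeed=247.1 kt
Leg 4: track=130.6°, groundspeed=203.2 kt

Leg 1: heading 287.4°; drift -1.5° → track 285.9°, groundspeed 250.4 kt
Leg 2: heading 6.0°; drift -6.8° → track 359.2°, groundspeed 224.7 kt
Leg 3: heading 238.4°; drift +3.5° → track 241.9°, groundspeed 247.1 kt
Leg 4: heading 126.4°; drift +4.2° → track 130.6°, groundspeed 203.2 kt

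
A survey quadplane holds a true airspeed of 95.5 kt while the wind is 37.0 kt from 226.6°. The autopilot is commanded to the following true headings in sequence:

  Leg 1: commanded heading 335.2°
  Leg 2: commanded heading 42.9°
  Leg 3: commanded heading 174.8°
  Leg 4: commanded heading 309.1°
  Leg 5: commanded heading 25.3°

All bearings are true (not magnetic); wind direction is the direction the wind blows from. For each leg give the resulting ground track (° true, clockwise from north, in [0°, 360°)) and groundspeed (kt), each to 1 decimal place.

Leg 1: heading 335.2°; drift +18.1° → track 353.3°, groundspeed 112.9 kt
Leg 2: heading 42.9°; drift +1.0° → track 43.9°, groundspeed 132.4 kt
Leg 3: heading 174.8°; drift -21.8° → track 153.0°, groundspeed 78.2 kt
Leg 4: heading 309.1°; drift +22.0° → track 331.1°, groundspeed 97.8 kt
Leg 5: heading 25.3°; drift +5.9° → track 31.2°, groundspeed 130.7 kt

Leg 1: track=353.3°, groundspeed=112.9 kt
Leg 2: track=43.9°, groundspeed=132.4 kt
Leg 3: track=153.0°, groundspeed=78.2 kt
Leg 4: track=331.1°, groundspeed=97.8 kt
Leg 5: track=31.2°, groundspeed=130.7 kt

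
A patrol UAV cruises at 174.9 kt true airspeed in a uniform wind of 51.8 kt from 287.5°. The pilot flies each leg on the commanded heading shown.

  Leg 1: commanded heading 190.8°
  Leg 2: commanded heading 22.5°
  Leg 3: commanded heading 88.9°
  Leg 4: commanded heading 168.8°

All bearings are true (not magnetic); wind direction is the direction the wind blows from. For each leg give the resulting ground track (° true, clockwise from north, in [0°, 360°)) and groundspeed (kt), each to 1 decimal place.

Leg 1: heading 190.8°; drift -15.9° → track 174.9°, groundspeed 188.1 kt
Leg 2: heading 22.5°; drift +16.0° → track 38.5°, groundspeed 186.7 kt
Leg 3: heading 88.9°; drift +4.2° → track 93.1°, groundspeed 224.6 kt
Leg 4: heading 168.8°; drift -12.8° → track 156.0°, groundspeed 204.9 kt

Leg 1: track=174.9°, groundspeed=188.1 kt
Leg 2: track=38.5°, groundspeed=186.7 kt
Leg 3: track=93.1°, groundspeed=224.6 kt
Leg 4: track=156.0°, groundspeed=204.9 kt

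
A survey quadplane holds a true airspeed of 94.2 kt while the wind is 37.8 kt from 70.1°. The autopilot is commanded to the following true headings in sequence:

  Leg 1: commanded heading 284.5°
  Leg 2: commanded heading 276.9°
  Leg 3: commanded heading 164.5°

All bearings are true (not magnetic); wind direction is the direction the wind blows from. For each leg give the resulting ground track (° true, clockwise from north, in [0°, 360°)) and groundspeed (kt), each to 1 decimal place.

Leg 1: track=274.8°, groundspeed=127.2 kt
Leg 2: track=269.3°, groundspeed=129.1 kt
Leg 3: track=185.7°, groundspeed=104.2 kt

Leg 1: heading 284.5°; drift -9.7° → track 274.8°, groundspeed 127.2 kt
Leg 2: heading 276.9°; drift -7.6° → track 269.3°, groundspeed 129.1 kt
Leg 3: heading 164.5°; drift +21.2° → track 185.7°, groundspeed 104.2 kt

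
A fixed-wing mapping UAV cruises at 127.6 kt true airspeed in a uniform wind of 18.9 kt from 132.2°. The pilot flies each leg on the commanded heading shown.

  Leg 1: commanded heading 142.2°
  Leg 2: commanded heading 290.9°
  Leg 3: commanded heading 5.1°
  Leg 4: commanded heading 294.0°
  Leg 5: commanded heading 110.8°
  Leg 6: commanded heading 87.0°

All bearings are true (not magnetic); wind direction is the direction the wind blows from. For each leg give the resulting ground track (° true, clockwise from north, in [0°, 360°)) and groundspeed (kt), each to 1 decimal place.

Leg 1: heading 142.2°; drift +1.7° → track 143.9°, groundspeed 109.0 kt
Leg 2: heading 290.9°; drift +2.7° → track 293.6°, groundspeed 145.4 kt
Leg 3: heading 5.1°; drift -6.2° → track 358.9°, groundspeed 139.8 kt
Leg 4: heading 294.0°; drift +2.3° → track 296.3°, groundspeed 145.7 kt
Leg 5: heading 110.8°; drift -3.6° → track 107.2°, groundspeed 110.2 kt
Leg 6: heading 87.0°; drift -6.7° → track 80.3°, groundspeed 115.1 kt

Leg 1: track=143.9°, groundspeed=109.0 kt
Leg 2: track=293.6°, groundspeed=145.4 kt
Leg 3: track=358.9°, groundspeed=139.8 kt
Leg 4: track=296.3°, groundspeed=145.7 kt
Leg 5: track=107.2°, groundspeed=110.2 kt
Leg 6: track=80.3°, groundspeed=115.1 kt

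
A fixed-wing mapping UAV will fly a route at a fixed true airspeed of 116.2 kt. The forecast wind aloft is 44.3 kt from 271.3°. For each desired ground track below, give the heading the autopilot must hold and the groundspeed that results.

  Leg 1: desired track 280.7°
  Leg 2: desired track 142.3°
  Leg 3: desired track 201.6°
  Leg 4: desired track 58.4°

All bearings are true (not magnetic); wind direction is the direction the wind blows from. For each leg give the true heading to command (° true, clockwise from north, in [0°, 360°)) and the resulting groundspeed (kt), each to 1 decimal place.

Leg 1: heading=277.1°, groundspeed=72.3 kt
Leg 2: heading=159.5°, groundspeed=138.9 kt
Leg 3: heading=222.6°, groundspeed=93.1 kt
Leg 4: heading=46.4°, groundspeed=150.9 kt

Leg 1: desired track 280.7°; wind correction -3.6° → command heading 277.1°, groundspeed 72.3 kt
Leg 2: desired track 142.3°; wind correction +17.2° → command heading 159.5°, groundspeed 138.9 kt
Leg 3: desired track 201.6°; wind correction +21.0° → command heading 222.6°, groundspeed 93.1 kt
Leg 4: desired track 58.4°; wind correction -12.0° → command heading 46.4°, groundspeed 150.9 kt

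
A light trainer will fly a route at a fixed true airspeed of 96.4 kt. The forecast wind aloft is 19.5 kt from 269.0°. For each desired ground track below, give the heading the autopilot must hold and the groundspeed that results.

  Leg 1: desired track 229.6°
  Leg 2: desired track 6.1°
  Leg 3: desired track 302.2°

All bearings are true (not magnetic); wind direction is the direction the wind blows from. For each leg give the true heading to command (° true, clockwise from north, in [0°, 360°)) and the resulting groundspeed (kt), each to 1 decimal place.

Leg 1: heading=237.0°, groundspeed=80.5 kt
Leg 2: heading=354.5°, groundspeed=96.8 kt
Leg 3: heading=295.8°, groundspeed=79.5 kt

Leg 1: desired track 229.6°; wind correction +7.4° → command heading 237.0°, groundspeed 80.5 kt
Leg 2: desired track 6.1°; wind correction -11.6° → command heading 354.5°, groundspeed 96.8 kt
Leg 3: desired track 302.2°; wind correction -6.4° → command heading 295.8°, groundspeed 79.5 kt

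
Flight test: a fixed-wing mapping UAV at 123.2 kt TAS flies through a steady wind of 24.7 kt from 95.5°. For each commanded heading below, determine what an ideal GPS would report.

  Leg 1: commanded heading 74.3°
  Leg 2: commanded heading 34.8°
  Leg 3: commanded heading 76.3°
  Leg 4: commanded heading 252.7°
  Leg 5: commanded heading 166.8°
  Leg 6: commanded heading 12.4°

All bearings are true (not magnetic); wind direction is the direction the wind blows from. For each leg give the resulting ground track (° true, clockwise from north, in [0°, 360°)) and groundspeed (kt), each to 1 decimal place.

Leg 1: heading 74.3°; drift -5.1° → track 69.2°, groundspeed 100.6 kt
Leg 2: heading 34.8°; drift -11.0° → track 23.8°, groundspeed 113.2 kt
Leg 3: heading 76.3°; drift -4.6° → track 71.7°, groundspeed 100.2 kt
Leg 4: heading 252.7°; drift +3.8° → track 256.5°, groundspeed 146.3 kt
Leg 5: heading 166.8°; drift +11.5° → track 178.3°, groundspeed 117.6 kt
Leg 6: heading 12.4°; drift -11.5° → track 0.9°, groundspeed 122.7 kt

Leg 1: track=69.2°, groundspeed=100.6 kt
Leg 2: track=23.8°, groundspeed=113.2 kt
Leg 3: track=71.7°, groundspeed=100.2 kt
Leg 4: track=256.5°, groundspeed=146.3 kt
Leg 5: track=178.3°, groundspeed=117.6 kt
Leg 6: track=0.9°, groundspeed=122.7 kt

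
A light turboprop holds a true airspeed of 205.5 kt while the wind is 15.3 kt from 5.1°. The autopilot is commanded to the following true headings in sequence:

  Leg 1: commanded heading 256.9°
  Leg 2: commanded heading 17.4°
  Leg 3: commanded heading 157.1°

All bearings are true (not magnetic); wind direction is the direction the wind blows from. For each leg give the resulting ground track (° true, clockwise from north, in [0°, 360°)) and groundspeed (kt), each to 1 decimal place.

Leg 1: track=252.9°, groundspeed=210.8 kt
Leg 2: track=18.4°, groundspeed=190.6 kt
Leg 3: track=159.0°, groundspeed=219.1 kt

Leg 1: heading 256.9°; drift -4.0° → track 252.9°, groundspeed 210.8 kt
Leg 2: heading 17.4°; drift +1.0° → track 18.4°, groundspeed 190.6 kt
Leg 3: heading 157.1°; drift +1.9° → track 159.0°, groundspeed 219.1 kt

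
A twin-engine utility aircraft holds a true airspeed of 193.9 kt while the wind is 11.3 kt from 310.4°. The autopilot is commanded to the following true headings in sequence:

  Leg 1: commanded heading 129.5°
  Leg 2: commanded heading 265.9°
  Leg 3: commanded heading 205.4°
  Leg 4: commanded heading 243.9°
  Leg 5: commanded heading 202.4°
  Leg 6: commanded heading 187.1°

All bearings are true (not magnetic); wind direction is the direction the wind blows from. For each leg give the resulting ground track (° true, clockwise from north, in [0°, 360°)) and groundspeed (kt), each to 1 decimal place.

Leg 1: heading 129.5°; drift +0.0° → track 129.5°, groundspeed 205.2 kt
Leg 2: heading 265.9°; drift -2.4° → track 263.5°, groundspeed 186.0 kt
Leg 3: heading 205.4°; drift -3.2° → track 202.2°, groundspeed 197.1 kt
Leg 4: heading 243.9°; drift -3.1° → track 240.8°, groundspeed 189.7 kt
Leg 5: heading 202.4°; drift -3.1° → track 199.3°, groundspeed 197.7 kt
Leg 6: heading 187.1°; drift -2.7° → track 184.4°, groundspeed 200.3 kt

Leg 1: track=129.5°, groundspeed=205.2 kt
Leg 2: track=263.5°, groundspeed=186.0 kt
Leg 3: track=202.2°, groundspeed=197.1 kt
Leg 4: track=240.8°, groundspeed=189.7 kt
Leg 5: track=199.3°, groundspeed=197.7 kt
Leg 6: track=184.4°, groundspeed=200.3 kt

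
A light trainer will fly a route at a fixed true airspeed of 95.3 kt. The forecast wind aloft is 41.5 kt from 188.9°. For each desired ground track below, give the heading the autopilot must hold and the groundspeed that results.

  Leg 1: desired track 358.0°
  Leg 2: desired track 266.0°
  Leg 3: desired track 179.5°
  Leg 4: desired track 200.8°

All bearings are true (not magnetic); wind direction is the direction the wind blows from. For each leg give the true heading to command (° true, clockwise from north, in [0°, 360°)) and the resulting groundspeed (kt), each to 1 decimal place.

Leg 1: desired track 358.0°; wind correction -4.7° → command heading 353.3°, groundspeed 135.7 kt
Leg 2: desired track 266.0°; wind correction -25.1° → command heading 240.9°, groundspeed 77.0 kt
Leg 3: desired track 179.5°; wind correction +4.1° → command heading 183.6°, groundspeed 54.1 kt
Leg 4: desired track 200.8°; wind correction -5.2° → command heading 195.6°, groundspeed 54.3 kt

Leg 1: heading=353.3°, groundspeed=135.7 kt
Leg 2: heading=240.9°, groundspeed=77.0 kt
Leg 3: heading=183.6°, groundspeed=54.1 kt
Leg 4: heading=195.6°, groundspeed=54.3 kt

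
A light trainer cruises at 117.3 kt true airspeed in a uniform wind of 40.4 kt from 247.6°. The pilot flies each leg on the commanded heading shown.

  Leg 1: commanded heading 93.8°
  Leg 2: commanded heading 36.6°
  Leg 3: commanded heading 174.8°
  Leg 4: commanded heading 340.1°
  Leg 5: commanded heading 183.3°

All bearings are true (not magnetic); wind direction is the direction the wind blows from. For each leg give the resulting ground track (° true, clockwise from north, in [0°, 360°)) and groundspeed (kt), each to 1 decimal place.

Leg 1: heading 93.8°; drift -6.6° → track 87.2°, groundspeed 154.6 kt
Leg 2: heading 36.6°; drift +7.8° → track 44.4°, groundspeed 153.3 kt
Leg 3: heading 174.8°; drift -20.1° → track 154.7°, groundspeed 112.2 kt
Leg 4: heading 340.1°; drift +18.7° → track 358.8°, groundspeed 125.7 kt
Leg 5: heading 183.3°; drift -20.0° → track 163.3°, groundspeed 106.2 kt

Leg 1: track=87.2°, groundspeed=154.6 kt
Leg 2: track=44.4°, groundspeed=153.3 kt
Leg 3: track=154.7°, groundspeed=112.2 kt
Leg 4: track=358.8°, groundspeed=125.7 kt
Leg 5: track=163.3°, groundspeed=106.2 kt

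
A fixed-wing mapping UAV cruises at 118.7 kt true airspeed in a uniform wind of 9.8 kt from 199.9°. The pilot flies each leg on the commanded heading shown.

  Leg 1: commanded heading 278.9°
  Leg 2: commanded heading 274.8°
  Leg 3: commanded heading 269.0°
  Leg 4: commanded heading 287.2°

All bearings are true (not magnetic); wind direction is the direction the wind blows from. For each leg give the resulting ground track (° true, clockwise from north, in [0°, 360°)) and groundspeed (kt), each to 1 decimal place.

Leg 1: track=283.6°, groundspeed=117.2 kt
Leg 2: track=279.5°, groundspeed=116.5 kt
Leg 3: track=273.5°, groundspeed=115.6 kt
Leg 4: track=291.9°, groundspeed=118.6 kt

Leg 1: heading 278.9°; drift +4.7° → track 283.6°, groundspeed 117.2 kt
Leg 2: heading 274.8°; drift +4.7° → track 279.5°, groundspeed 116.5 kt
Leg 3: heading 269.0°; drift +4.5° → track 273.5°, groundspeed 115.6 kt
Leg 4: heading 287.2°; drift +4.7° → track 291.9°, groundspeed 118.6 kt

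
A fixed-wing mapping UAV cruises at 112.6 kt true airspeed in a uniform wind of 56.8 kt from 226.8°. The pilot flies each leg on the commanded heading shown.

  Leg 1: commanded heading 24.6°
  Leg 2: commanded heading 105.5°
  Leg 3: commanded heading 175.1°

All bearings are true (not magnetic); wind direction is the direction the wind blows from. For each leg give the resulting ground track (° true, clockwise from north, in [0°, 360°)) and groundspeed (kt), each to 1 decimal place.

Leg 1: heading 24.6°; drift +7.4° → track 32.0°, groundspeed 166.6 kt
Leg 2: heading 105.5°; drift -18.9° → track 86.6°, groundspeed 150.2 kt
Leg 3: heading 175.1°; drift -29.9° → track 145.2°, groundspeed 89.3 kt

Leg 1: track=32.0°, groundspeed=166.6 kt
Leg 2: track=86.6°, groundspeed=150.2 kt
Leg 3: track=145.2°, groundspeed=89.3 kt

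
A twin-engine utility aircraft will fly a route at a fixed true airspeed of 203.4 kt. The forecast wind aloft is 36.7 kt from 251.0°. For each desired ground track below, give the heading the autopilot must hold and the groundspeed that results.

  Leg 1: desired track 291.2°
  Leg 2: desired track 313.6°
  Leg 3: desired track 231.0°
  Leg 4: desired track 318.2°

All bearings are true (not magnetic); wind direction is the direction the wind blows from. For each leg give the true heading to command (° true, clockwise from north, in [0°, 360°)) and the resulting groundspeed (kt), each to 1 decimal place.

Leg 1: desired track 291.2°; wind correction -6.7° → command heading 284.5°, groundspeed 174.0 kt
Leg 2: desired track 313.6°; wind correction -9.2° → command heading 304.4°, groundspeed 183.9 kt
Leg 3: desired track 231.0°; wind correction +3.5° → command heading 234.5°, groundspeed 168.5 kt
Leg 4: desired track 318.2°; wind correction -9.6° → command heading 308.6°, groundspeed 186.3 kt

Leg 1: heading=284.5°, groundspeed=174.0 kt
Leg 2: heading=304.4°, groundspeed=183.9 kt
Leg 3: heading=234.5°, groundspeed=168.5 kt
Leg 4: heading=308.6°, groundspeed=186.3 kt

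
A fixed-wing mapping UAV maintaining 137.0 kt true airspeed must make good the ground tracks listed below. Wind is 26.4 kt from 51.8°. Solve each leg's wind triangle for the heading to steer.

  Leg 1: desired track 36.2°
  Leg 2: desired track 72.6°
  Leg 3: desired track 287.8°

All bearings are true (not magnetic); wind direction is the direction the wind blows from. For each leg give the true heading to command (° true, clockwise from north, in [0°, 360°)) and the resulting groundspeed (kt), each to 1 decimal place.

Leg 1: heading=39.2°, groundspeed=111.4 kt
Leg 2: heading=68.7°, groundspeed=112.0 kt
Leg 3: heading=297.0°, groundspeed=150.0 kt

Leg 1: desired track 36.2°; wind correction +3.0° → command heading 39.2°, groundspeed 111.4 kt
Leg 2: desired track 72.6°; wind correction -3.9° → command heading 68.7°, groundspeed 112.0 kt
Leg 3: desired track 287.8°; wind correction +9.2° → command heading 297.0°, groundspeed 150.0 kt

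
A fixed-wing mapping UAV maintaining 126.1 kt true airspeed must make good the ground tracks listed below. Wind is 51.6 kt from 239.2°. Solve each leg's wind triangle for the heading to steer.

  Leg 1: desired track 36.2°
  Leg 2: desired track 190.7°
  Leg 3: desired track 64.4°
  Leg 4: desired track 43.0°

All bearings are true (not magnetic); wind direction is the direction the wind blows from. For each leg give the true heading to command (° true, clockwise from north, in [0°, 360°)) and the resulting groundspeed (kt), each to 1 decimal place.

Leg 1: heading=27.0°, groundspeed=172.0 kt
Leg 2: heading=208.5°, groundspeed=85.8 kt
Leg 3: heading=66.5°, groundspeed=177.4 kt
Leg 4: heading=36.4°, groundspeed=174.8 kt

Leg 1: desired track 36.2°; wind correction -9.2° → command heading 27.0°, groundspeed 172.0 kt
Leg 2: desired track 190.7°; wind correction +17.8° → command heading 208.5°, groundspeed 85.8 kt
Leg 3: desired track 64.4°; wind correction +2.1° → command heading 66.5°, groundspeed 177.4 kt
Leg 4: desired track 43.0°; wind correction -6.6° → command heading 36.4°, groundspeed 174.8 kt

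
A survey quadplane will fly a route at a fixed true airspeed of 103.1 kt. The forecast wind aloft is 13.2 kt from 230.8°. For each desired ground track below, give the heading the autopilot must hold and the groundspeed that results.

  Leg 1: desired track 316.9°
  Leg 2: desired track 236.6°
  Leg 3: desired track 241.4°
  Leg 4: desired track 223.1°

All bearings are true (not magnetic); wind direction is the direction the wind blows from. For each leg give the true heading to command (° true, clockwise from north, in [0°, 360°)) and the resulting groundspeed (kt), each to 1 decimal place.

Leg 1: desired track 316.9°; wind correction -7.3° → command heading 309.6°, groundspeed 101.4 kt
Leg 2: desired track 236.6°; wind correction -0.7° → command heading 235.9°, groundspeed 90.0 kt
Leg 3: desired track 241.4°; wind correction -1.3° → command heading 240.1°, groundspeed 90.1 kt
Leg 4: desired track 223.1°; wind correction +1.0° → command heading 224.1°, groundspeed 90.0 kt

Leg 1: heading=309.6°, groundspeed=101.4 kt
Leg 2: heading=235.9°, groundspeed=90.0 kt
Leg 3: heading=240.1°, groundspeed=90.1 kt
Leg 4: heading=224.1°, groundspeed=90.0 kt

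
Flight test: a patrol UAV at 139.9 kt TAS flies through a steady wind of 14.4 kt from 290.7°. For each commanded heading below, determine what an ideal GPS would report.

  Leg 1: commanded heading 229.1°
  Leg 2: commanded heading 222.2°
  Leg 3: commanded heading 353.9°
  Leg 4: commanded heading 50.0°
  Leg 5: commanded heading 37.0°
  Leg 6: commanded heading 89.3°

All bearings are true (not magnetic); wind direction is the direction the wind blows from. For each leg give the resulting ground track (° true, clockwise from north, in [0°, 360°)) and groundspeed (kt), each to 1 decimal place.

Leg 1: track=223.7°, groundspeed=133.7 kt
Leg 2: track=216.5°, groundspeed=135.3 kt
Leg 3: track=359.4°, groundspeed=134.0 kt
Leg 4: track=54.9°, groundspeed=147.5 kt
Leg 5: track=42.5°, groundspeed=144.6 kt
Leg 6: track=91.3°, groundspeed=153.4 kt

Leg 1: heading 229.1°; drift -5.4° → track 223.7°, groundspeed 133.7 kt
Leg 2: heading 222.2°; drift -5.7° → track 216.5°, groundspeed 135.3 kt
Leg 3: heading 353.9°; drift +5.5° → track 359.4°, groundspeed 134.0 kt
Leg 4: heading 50.0°; drift +4.9° → track 54.9°, groundspeed 147.5 kt
Leg 5: heading 37.0°; drift +5.5° → track 42.5°, groundspeed 144.6 kt
Leg 6: heading 89.3°; drift +2.0° → track 91.3°, groundspeed 153.4 kt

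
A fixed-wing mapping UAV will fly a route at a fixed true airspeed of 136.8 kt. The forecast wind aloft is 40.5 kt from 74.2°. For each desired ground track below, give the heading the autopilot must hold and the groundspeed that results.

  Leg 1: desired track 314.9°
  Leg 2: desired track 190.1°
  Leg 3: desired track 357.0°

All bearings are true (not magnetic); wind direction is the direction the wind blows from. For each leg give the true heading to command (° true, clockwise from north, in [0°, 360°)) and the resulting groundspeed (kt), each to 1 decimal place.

Leg 1: desired track 314.9°; wind correction +15.0° → command heading 329.9°, groundspeed 152.0 kt
Leg 2: desired track 190.1°; wind correction -15.4° → command heading 174.7°, groundspeed 149.6 kt
Leg 3: desired track 357.0°; wind correction +16.8° → command heading 13.8°, groundspeed 122.0 kt

Leg 1: heading=329.9°, groundspeed=152.0 kt
Leg 2: heading=174.7°, groundspeed=149.6 kt
Leg 3: heading=13.8°, groundspeed=122.0 kt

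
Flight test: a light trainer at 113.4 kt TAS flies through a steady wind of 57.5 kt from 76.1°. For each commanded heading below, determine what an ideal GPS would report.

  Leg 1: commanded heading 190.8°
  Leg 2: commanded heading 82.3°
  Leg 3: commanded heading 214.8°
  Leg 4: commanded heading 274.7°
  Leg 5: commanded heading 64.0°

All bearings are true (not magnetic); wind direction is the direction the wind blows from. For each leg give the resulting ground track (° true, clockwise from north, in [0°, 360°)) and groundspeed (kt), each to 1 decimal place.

Leg 1: heading 190.8°; drift +20.8° → track 211.6°, groundspeed 147.0 kt
Leg 2: heading 82.3°; drift +6.3° → track 88.6°, groundspeed 56.6 kt
Leg 3: heading 214.8°; drift +13.6° → track 228.4°, groundspeed 161.1 kt
Leg 4: heading 274.7°; drift -6.2° → track 268.5°, groundspeed 168.9 kt
Leg 5: heading 64.0°; drift -11.9° → track 52.1°, groundspeed 58.4 kt

Leg 1: track=211.6°, groundspeed=147.0 kt
Leg 2: track=88.6°, groundspeed=56.6 kt
Leg 3: track=228.4°, groundspeed=161.1 kt
Leg 4: track=268.5°, groundspeed=168.9 kt
Leg 5: track=52.1°, groundspeed=58.4 kt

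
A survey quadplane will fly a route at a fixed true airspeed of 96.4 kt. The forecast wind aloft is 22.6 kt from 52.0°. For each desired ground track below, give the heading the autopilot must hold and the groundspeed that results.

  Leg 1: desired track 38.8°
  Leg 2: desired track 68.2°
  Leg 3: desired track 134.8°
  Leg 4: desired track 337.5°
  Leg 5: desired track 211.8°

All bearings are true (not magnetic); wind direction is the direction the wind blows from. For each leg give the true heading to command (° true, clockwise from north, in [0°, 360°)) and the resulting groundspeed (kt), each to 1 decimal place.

Leg 1: desired track 38.8°; wind correction +3.1° → command heading 41.9°, groundspeed 74.3 kt
Leg 2: desired track 68.2°; wind correction -3.8° → command heading 64.4°, groundspeed 74.5 kt
Leg 3: desired track 134.8°; wind correction -13.4° → command heading 121.4°, groundspeed 90.9 kt
Leg 4: desired track 337.5°; wind correction +13.1° → command heading 350.6°, groundspeed 87.9 kt
Leg 5: desired track 211.8°; wind correction -4.6° → command heading 207.2°, groundspeed 117.3 kt

Leg 1: heading=41.9°, groundspeed=74.3 kt
Leg 2: heading=64.4°, groundspeed=74.5 kt
Leg 3: heading=121.4°, groundspeed=90.9 kt
Leg 4: heading=350.6°, groundspeed=87.9 kt
Leg 5: heading=207.2°, groundspeed=117.3 kt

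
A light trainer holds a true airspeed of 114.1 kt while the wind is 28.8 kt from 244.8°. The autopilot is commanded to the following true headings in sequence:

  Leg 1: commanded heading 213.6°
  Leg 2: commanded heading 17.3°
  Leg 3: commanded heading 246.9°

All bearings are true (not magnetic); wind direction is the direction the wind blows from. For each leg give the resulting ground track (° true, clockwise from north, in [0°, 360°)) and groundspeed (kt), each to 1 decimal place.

Leg 1: track=204.1°, groundspeed=90.7 kt
Leg 2: track=26.3°, groundspeed=135.2 kt
Leg 3: track=247.6°, groundspeed=85.3 kt

Leg 1: heading 213.6°; drift -9.5° → track 204.1°, groundspeed 90.7 kt
Leg 2: heading 17.3°; drift +9.0° → track 26.3°, groundspeed 135.2 kt
Leg 3: heading 246.9°; drift +0.7° → track 247.6°, groundspeed 85.3 kt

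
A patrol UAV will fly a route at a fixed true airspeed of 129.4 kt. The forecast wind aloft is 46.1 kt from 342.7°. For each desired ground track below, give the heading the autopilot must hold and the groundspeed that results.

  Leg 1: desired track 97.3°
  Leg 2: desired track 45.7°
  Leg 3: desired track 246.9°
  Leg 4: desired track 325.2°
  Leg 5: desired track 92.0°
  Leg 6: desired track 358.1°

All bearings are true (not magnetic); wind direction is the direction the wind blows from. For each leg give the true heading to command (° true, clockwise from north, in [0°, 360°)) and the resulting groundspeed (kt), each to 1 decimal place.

Leg 1: heading=78.4°, groundspeed=141.6 kt
Leg 2: heading=27.2°, groundspeed=101.8 kt
Leg 3: heading=267.7°, groundspeed=125.7 kt
Leg 4: heading=331.3°, groundspeed=84.7 kt
Leg 5: heading=72.4°, groundspeed=137.1 kt
Leg 6: heading=352.7°, groundspeed=84.4 kt

Leg 1: desired track 97.3°; wind correction -18.9° → command heading 78.4°, groundspeed 141.6 kt
Leg 2: desired track 45.7°; wind correction -18.5° → command heading 27.2°, groundspeed 101.8 kt
Leg 3: desired track 246.9°; wind correction +20.8° → command heading 267.7°, groundspeed 125.7 kt
Leg 4: desired track 325.2°; wind correction +6.1° → command heading 331.3°, groundspeed 84.7 kt
Leg 5: desired track 92.0°; wind correction -19.6° → command heading 72.4°, groundspeed 137.1 kt
Leg 6: desired track 358.1°; wind correction -5.4° → command heading 352.7°, groundspeed 84.4 kt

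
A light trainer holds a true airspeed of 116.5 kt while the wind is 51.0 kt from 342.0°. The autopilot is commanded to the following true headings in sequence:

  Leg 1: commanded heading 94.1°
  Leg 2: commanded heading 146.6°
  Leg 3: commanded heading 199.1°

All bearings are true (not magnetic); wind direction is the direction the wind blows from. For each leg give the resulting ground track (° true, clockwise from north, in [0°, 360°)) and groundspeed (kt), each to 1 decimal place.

Leg 1: track=113.3°, groundspeed=143.7 kt
Leg 2: track=151.3°, groundspeed=166.2 kt
Leg 3: track=188.0°, groundspeed=160.2 kt

Leg 1: heading 94.1°; drift +19.2° → track 113.3°, groundspeed 143.7 kt
Leg 2: heading 146.6°; drift +4.7° → track 151.3°, groundspeed 166.2 kt
Leg 3: heading 199.1°; drift -11.1° → track 188.0°, groundspeed 160.2 kt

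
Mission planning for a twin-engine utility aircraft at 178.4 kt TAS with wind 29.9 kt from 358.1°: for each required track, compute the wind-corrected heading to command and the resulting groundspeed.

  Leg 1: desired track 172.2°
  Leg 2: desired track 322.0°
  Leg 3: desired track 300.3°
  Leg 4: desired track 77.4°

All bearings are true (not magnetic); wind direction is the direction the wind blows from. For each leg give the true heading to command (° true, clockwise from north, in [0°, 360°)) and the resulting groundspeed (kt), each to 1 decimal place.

Leg 1: desired track 172.2°; wind correction -1.0° → command heading 171.2°, groundspeed 208.1 kt
Leg 2: desired track 322.0°; wind correction +5.7° → command heading 327.7°, groundspeed 153.4 kt
Leg 3: desired track 300.3°; wind correction +8.2° → command heading 308.5°, groundspeed 160.7 kt
Leg 4: desired track 77.4°; wind correction -9.5° → command heading 67.9°, groundspeed 170.4 kt

Leg 1: heading=171.2°, groundspeed=208.1 kt
Leg 2: heading=327.7°, groundspeed=153.4 kt
Leg 3: heading=308.5°, groundspeed=160.7 kt
Leg 4: heading=67.9°, groundspeed=170.4 kt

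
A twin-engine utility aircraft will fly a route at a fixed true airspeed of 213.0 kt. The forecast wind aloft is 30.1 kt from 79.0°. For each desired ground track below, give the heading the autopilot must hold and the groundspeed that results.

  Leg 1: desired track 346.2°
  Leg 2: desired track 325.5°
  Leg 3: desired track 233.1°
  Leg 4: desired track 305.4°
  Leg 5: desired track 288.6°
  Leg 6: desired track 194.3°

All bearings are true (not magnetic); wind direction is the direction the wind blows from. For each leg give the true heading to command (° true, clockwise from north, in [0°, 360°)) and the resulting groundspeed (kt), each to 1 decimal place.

Leg 1: desired track 346.2°; wind correction +8.1° → command heading 354.3°, groundspeed 212.3 kt
Leg 2: desired track 325.5°; wind correction +7.4° → command heading 332.9°, groundspeed 223.2 kt
Leg 3: desired track 233.1°; wind correction -3.5° → command heading 229.6°, groundspeed 239.7 kt
Leg 4: desired track 305.4°; wind correction +5.9° → command heading 311.3°, groundspeed 232.6 kt
Leg 5: desired track 288.6°; wind correction +4.0° → command heading 292.6°, groundspeed 238.7 kt
Leg 6: desired track 194.3°; wind correction -7.3° → command heading 187.0°, groundspeed 224.1 kt

Leg 1: heading=354.3°, groundspeed=212.3 kt
Leg 2: heading=332.9°, groundspeed=223.2 kt
Leg 3: heading=229.6°, groundspeed=239.7 kt
Leg 4: heading=311.3°, groundspeed=232.6 kt
Leg 5: heading=292.6°, groundspeed=238.7 kt
Leg 6: heading=187.0°, groundspeed=224.1 kt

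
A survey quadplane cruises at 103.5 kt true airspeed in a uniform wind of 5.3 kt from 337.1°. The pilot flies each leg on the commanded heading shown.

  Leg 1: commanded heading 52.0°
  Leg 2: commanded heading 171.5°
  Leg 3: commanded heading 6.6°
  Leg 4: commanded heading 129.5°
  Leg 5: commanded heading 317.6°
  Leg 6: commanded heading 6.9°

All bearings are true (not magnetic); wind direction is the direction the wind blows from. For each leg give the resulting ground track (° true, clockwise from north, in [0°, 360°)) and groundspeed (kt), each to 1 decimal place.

Leg 1: track=54.9°, groundspeed=102.2 kt
Leg 2: track=170.8°, groundspeed=108.6 kt
Leg 3: track=8.1°, groundspeed=98.9 kt
Leg 4: track=130.8°, groundspeed=108.2 kt
Leg 5: track=316.6°, groundspeed=98.5 kt
Leg 6: track=8.4°, groundspeed=98.9 kt

Leg 1: heading 52.0°; drift +2.9° → track 54.9°, groundspeed 102.2 kt
Leg 2: heading 171.5°; drift -0.7° → track 170.8°, groundspeed 108.6 kt
Leg 3: heading 6.6°; drift +1.5° → track 8.1°, groundspeed 98.9 kt
Leg 4: heading 129.5°; drift +1.3° → track 130.8°, groundspeed 108.2 kt
Leg 5: heading 317.6°; drift -1.0° → track 316.6°, groundspeed 98.5 kt
Leg 6: heading 6.9°; drift +1.5° → track 8.4°, groundspeed 98.9 kt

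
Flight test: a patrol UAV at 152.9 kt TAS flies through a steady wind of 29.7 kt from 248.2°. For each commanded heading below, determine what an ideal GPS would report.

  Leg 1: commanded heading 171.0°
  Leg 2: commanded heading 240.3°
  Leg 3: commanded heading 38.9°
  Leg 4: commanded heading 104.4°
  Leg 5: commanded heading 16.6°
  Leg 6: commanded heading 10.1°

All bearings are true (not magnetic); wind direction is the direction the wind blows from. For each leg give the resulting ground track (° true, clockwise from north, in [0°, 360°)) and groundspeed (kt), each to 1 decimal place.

Leg 1: heading 171.0°; drift -11.2° → track 159.8°, groundspeed 149.2 kt
Leg 2: heading 240.3°; drift -1.9° → track 238.4°, groundspeed 123.5 kt
Leg 3: heading 38.9°; drift +4.6° → track 43.5°, groundspeed 179.4 kt
Leg 4: heading 104.4°; drift -5.7° → track 98.7°, groundspeed 177.7 kt
Leg 5: heading 16.6°; drift +7.7° → track 24.3°, groundspeed 172.9 kt
Leg 6: heading 10.1°; drift +8.5° → track 18.6°, groundspeed 170.5 kt

Leg 1: track=159.8°, groundspeed=149.2 kt
Leg 2: track=238.4°, groundspeed=123.5 kt
Leg 3: track=43.5°, groundspeed=179.4 kt
Leg 4: track=98.7°, groundspeed=177.7 kt
Leg 5: track=24.3°, groundspeed=172.9 kt
Leg 6: track=18.6°, groundspeed=170.5 kt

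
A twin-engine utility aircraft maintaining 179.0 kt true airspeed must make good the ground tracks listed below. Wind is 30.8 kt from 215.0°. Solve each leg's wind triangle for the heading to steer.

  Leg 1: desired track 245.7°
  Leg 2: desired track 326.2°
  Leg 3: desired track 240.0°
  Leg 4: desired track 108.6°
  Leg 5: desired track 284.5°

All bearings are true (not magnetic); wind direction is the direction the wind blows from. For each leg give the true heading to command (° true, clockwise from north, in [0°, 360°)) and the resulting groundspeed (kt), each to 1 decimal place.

Leg 1: desired track 245.7°; wind correction -5.0° → command heading 240.7°, groundspeed 151.8 kt
Leg 2: desired track 326.2°; wind correction -9.2° → command heading 317.0°, groundspeed 187.8 kt
Leg 3: desired track 240.0°; wind correction -4.2° → command heading 235.8°, groundspeed 150.6 kt
Leg 4: desired track 108.6°; wind correction +9.5° → command heading 118.1°, groundspeed 185.2 kt
Leg 5: desired track 284.5°; wind correction -9.3° → command heading 275.2°, groundspeed 165.9 kt

Leg 1: heading=240.7°, groundspeed=151.8 kt
Leg 2: heading=317.0°, groundspeed=187.8 kt
Leg 3: heading=235.8°, groundspeed=150.6 kt
Leg 4: heading=118.1°, groundspeed=185.2 kt
Leg 5: heading=275.2°, groundspeed=165.9 kt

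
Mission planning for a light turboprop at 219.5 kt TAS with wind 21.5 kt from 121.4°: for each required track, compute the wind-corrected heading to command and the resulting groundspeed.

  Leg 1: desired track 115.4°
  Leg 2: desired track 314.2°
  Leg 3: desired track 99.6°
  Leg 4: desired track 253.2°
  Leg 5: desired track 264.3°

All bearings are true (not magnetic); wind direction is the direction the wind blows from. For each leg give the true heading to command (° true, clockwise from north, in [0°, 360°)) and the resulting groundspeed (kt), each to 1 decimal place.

Leg 1: desired track 115.4°; wind correction +0.6° → command heading 116.0°, groundspeed 198.1 kt
Leg 2: desired track 314.2°; wind correction +1.2° → command heading 315.4°, groundspeed 240.4 kt
Leg 3: desired track 99.6°; wind correction +2.1° → command heading 101.7°, groundspeed 199.4 kt
Leg 4: desired track 253.2°; wind correction -4.2° → command heading 249.0°, groundspeed 233.2 kt
Leg 5: desired track 264.3°; wind correction -3.4° → command heading 260.9°, groundspeed 236.3 kt

Leg 1: heading=116.0°, groundspeed=198.1 kt
Leg 2: heading=315.4°, groundspeed=240.4 kt
Leg 3: heading=101.7°, groundspeed=199.4 kt
Leg 4: heading=249.0°, groundspeed=233.2 kt
Leg 5: heading=260.9°, groundspeed=236.3 kt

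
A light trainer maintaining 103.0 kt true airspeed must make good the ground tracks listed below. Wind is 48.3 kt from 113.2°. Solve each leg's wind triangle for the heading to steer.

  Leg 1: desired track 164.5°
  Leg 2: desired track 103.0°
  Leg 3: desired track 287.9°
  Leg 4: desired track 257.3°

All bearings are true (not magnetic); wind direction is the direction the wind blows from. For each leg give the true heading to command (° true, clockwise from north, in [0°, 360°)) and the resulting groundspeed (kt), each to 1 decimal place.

Leg 1: desired track 164.5°; wind correction -21.5° → command heading 143.0°, groundspeed 65.7 kt
Leg 2: desired track 103.0°; wind correction +4.8° → command heading 107.8°, groundspeed 55.1 kt
Leg 3: desired track 287.9°; wind correction -2.5° → command heading 285.4°, groundspeed 151.0 kt
Leg 4: desired track 257.3°; wind correction -16.0° → command heading 241.3°, groundspeed 138.2 kt

Leg 1: heading=143.0°, groundspeed=65.7 kt
Leg 2: heading=107.8°, groundspeed=55.1 kt
Leg 3: heading=285.4°, groundspeed=151.0 kt
Leg 4: heading=241.3°, groundspeed=138.2 kt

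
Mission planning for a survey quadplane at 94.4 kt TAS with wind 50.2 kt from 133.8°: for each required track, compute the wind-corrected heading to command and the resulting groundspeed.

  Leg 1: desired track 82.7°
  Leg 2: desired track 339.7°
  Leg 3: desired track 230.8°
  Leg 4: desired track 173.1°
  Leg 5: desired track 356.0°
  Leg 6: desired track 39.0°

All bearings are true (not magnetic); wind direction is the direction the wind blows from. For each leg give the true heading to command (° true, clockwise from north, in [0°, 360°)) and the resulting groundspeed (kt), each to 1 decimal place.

Leg 1: desired track 82.7°; wind correction +24.4° → command heading 107.1°, groundspeed 54.4 kt
Leg 2: desired track 339.7°; wind correction +13.4° → command heading 353.1°, groundspeed 137.0 kt
Leg 3: desired track 230.8°; wind correction -31.9° → command heading 198.9°, groundspeed 86.3 kt
Leg 4: desired track 173.1°; wind correction -19.7° → command heading 153.4°, groundspeed 50.0 kt
Leg 5: desired track 356.0°; wind correction +20.9° → command heading 16.9°, groundspeed 125.4 kt
Leg 6: desired track 39.0°; wind correction +32.0° → command heading 71.0°, groundspeed 84.3 kt

Leg 1: heading=107.1°, groundspeed=54.4 kt
Leg 2: heading=353.1°, groundspeed=137.0 kt
Leg 3: heading=198.9°, groundspeed=86.3 kt
Leg 4: heading=153.4°, groundspeed=50.0 kt
Leg 5: heading=16.9°, groundspeed=125.4 kt
Leg 6: heading=71.0°, groundspeed=84.3 kt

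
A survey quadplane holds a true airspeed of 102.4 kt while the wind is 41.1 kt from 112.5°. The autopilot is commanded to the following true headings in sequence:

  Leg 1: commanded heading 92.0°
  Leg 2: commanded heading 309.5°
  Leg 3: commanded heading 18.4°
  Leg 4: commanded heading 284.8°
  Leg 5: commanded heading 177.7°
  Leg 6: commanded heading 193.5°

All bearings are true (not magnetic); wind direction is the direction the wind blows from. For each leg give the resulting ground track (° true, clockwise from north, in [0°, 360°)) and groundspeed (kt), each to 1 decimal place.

Leg 1: heading 92.0°; drift -12.7° → track 79.3°, groundspeed 65.5 kt
Leg 2: heading 309.5°; drift -4.8° → track 304.7°, groundspeed 142.2 kt
Leg 3: heading 18.4°; drift -21.3° → track 357.1°, groundspeed 113.0 kt
Leg 4: heading 284.8°; drift +2.2° → track 287.0°, groundspeed 143.2 kt
Leg 5: heading 177.7°; drift +23.7° → track 201.4°, groundspeed 93.0 kt
Leg 6: heading 193.5°; drift +22.9° → track 216.4°, groundspeed 104.2 kt

Leg 1: track=79.3°, groundspeed=65.5 kt
Leg 2: track=304.7°, groundspeed=142.2 kt
Leg 3: track=357.1°, groundspeed=113.0 kt
Leg 4: track=287.0°, groundspeed=143.2 kt
Leg 5: track=201.4°, groundspeed=93.0 kt
Leg 6: track=216.4°, groundspeed=104.2 kt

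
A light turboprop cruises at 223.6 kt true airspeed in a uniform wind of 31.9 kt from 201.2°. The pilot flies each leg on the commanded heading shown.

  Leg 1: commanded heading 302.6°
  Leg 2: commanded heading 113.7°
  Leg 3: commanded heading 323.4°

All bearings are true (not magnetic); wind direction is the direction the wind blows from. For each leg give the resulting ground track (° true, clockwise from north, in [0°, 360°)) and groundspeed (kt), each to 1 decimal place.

Leg 1: heading 302.6°; drift +7.7° → track 310.3°, groundspeed 232.0 kt
Leg 2: heading 113.7°; drift -8.2° → track 105.5°, groundspeed 224.5 kt
Leg 3: heading 323.4°; drift +6.4° → track 329.8°, groundspeed 242.1 kt

Leg 1: track=310.3°, groundspeed=232.0 kt
Leg 2: track=105.5°, groundspeed=224.5 kt
Leg 3: track=329.8°, groundspeed=242.1 kt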